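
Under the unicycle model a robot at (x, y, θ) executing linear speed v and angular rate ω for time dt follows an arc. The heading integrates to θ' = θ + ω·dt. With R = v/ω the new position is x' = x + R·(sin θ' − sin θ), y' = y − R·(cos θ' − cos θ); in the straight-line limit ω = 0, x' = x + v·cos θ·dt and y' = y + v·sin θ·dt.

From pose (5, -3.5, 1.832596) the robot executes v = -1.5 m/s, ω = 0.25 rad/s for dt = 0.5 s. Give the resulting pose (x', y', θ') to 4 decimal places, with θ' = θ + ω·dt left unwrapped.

(5.2388, -4.2104, 1.9576)

θ' = 1.8326 + 0.25·0.5 = 1.9576
R = v/ω = -1.5/0.25 = -6.0000
x' = 5 + -6.0000·(sin 1.9576 − sin 1.8326) = 5.2388
y' = -3.5 − -6.0000·(cos 1.9576 − cos 1.8326) = -4.2104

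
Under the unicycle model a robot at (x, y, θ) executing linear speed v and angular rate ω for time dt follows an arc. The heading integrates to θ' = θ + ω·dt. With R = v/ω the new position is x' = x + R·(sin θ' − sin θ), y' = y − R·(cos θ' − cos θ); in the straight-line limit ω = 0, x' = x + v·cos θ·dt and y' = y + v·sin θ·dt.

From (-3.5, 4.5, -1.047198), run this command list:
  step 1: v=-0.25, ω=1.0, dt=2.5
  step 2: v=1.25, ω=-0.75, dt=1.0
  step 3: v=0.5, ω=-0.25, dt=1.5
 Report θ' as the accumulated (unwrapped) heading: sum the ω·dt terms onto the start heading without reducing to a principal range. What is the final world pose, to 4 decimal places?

(-2.7382, 5.8474, 0.3278)

step 1: θ'=1.4528 (R=-0.2500) → pose (-3.9648, 4.4044, 1.4528)
step 2: θ'=0.7028 (R=-1.6667) → pose (-3.3870, 5.4800, 0.7028)
step 3: θ'=0.3278 (R=-2.0000) → pose (-2.7382, 5.8474, 0.3278)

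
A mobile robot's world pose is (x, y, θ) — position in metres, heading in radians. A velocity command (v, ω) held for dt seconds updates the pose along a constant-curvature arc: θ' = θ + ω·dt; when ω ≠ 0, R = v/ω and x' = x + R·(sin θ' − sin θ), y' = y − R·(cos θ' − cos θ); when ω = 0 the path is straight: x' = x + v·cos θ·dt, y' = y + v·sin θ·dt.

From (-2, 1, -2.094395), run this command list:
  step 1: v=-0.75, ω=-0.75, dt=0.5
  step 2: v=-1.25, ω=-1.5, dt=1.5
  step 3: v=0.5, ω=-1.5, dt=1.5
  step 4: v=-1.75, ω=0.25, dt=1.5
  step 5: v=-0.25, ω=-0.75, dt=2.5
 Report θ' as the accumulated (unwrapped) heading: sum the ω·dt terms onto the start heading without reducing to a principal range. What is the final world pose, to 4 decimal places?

(-2.3218, 2.6380, -8.4694)

step 1: θ'=-2.4694 (R=1.0000) → pose (-1.7567, 1.2825, -2.4694)
step 2: θ'=-4.7194 (R=0.8333) → pose (-0.4044, 0.6246, -4.7194)
step 3: θ'=-6.9694 (R=-0.3333) → pose (0.1401, 0.8801, -6.9694)
step 4: θ'=-6.5944 (R=-7.0000) → pose (-2.1517, 2.1283, -6.5944)
step 5: θ'=-8.4694 (R=0.3333) → pose (-2.3218, 2.6380, -8.4694)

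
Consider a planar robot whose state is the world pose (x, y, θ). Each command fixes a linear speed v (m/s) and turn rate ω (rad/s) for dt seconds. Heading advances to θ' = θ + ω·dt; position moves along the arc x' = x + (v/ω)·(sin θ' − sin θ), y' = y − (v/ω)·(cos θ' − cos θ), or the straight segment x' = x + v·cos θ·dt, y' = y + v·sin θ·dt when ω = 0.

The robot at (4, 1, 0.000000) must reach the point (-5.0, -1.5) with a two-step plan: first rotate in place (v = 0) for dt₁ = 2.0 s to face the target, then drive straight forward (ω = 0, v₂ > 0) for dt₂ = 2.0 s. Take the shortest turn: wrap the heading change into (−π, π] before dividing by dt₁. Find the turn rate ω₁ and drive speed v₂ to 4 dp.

ω₁ = -1.4353, v₂ = 4.6704

heading to target = atan2(-1.5−1, -5−4) = -2.8706
Δθ = wrap(-2.8706 − 0.0000) = -2.8706; ω₁ = Δθ/dt₁ = -1.4353
distance = √((-5−4)² + (-1.5−1)²) = 9.3408; v₂ = distance/dt₂ = 4.6704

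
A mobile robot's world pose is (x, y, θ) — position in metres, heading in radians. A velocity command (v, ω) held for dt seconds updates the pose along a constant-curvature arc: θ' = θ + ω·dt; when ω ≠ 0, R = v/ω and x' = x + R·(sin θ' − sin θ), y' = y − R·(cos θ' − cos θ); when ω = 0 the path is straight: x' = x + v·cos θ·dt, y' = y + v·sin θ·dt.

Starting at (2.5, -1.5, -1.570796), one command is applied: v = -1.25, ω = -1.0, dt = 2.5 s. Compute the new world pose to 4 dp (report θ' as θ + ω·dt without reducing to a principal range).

(4.7514, -0.7519, -4.0708)

θ' = -1.5708 + -1.0·2.5 = -4.0708
R = v/ω = -1.25/-1.0 = 1.2500
x' = 2.5 + 1.2500·(sin -4.0708 − sin -1.5708) = 4.7514
y' = -1.5 − 1.2500·(cos -4.0708 − cos -1.5708) = -0.7519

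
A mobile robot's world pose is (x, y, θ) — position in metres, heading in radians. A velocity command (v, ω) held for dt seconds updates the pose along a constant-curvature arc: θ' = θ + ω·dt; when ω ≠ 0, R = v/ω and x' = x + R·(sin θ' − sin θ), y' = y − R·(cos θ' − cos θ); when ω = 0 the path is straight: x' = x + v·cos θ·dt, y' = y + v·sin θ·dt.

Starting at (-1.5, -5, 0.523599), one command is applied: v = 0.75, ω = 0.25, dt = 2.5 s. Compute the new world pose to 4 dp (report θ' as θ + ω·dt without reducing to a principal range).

(-0.2634, -3.6312, 1.1486)

θ' = 0.5236 + 0.25·2.5 = 1.1486
R = v/ω = 0.75/0.25 = 3.0000
x' = -1.5 + 3.0000·(sin 1.1486 − sin 0.5236) = -0.2634
y' = -5 − 3.0000·(cos 1.1486 − cos 0.5236) = -3.6312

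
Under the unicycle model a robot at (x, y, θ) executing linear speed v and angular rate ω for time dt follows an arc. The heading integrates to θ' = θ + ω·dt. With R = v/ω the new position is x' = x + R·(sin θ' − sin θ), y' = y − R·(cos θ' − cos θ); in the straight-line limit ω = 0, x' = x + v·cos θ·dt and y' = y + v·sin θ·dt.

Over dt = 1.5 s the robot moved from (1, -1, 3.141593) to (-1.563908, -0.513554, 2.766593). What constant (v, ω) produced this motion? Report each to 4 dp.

Δθ = 2.766593 − 3.141593 = -0.375000
ω = Δθ/dt = -0.375000/1.5 = -0.2500
R = Δx/(sin θ' − sin θ) = -7.0000
v = R·ω = -7.0000·-0.2500 = 1.7500

v = 1.7500, ω = -0.2500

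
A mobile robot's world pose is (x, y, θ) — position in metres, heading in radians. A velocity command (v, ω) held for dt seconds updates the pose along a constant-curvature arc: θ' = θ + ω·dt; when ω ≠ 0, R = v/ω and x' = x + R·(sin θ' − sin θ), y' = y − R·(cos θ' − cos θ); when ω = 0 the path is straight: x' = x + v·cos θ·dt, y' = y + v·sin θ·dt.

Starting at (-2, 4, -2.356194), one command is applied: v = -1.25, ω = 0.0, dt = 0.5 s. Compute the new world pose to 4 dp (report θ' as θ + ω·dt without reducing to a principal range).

(-1.5581, 4.4419, -2.3562)

θ' = -2.3562 + 0.0·0.5 = -2.3562
ω = 0 → straight: x' = -2 + -1.25·cos(-2.3562)·0.5 = -1.5581
y' = 4 + -1.25·sin(-2.3562)·0.5 = 4.4419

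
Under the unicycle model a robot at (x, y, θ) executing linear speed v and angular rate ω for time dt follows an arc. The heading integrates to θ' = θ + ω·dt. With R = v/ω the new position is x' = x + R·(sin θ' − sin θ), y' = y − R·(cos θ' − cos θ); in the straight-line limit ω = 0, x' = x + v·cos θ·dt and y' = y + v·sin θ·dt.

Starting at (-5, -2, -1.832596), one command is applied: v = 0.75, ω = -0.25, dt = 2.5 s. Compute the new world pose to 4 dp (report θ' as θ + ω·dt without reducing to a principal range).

θ' = -1.8326 + -0.25·2.5 = -2.4576
R = v/ω = 0.75/-0.25 = -3.0000
x' = -5 + -3.0000·(sin -2.4576 − sin -1.8326) = -6.0021
y' = -2 − -3.0000·(cos -2.4576 − cos -1.8326) = -3.5487

(-6.0021, -3.5487, -2.4576)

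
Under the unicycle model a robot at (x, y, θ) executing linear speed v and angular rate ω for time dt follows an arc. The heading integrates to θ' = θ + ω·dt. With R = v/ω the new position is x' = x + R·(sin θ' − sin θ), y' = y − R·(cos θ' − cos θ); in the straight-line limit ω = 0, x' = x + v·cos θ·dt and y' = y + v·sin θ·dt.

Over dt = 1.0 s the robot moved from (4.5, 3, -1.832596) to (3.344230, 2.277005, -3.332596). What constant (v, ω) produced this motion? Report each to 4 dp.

v = 1.5000, ω = -1.5000

Δθ = -3.332596 − -1.832596 = -1.500000
ω = Δθ/dt = -1.500000/1.0 = -1.5000
R = Δx/(sin θ' − sin θ) = -1.0000
v = R·ω = -1.0000·-1.5000 = 1.5000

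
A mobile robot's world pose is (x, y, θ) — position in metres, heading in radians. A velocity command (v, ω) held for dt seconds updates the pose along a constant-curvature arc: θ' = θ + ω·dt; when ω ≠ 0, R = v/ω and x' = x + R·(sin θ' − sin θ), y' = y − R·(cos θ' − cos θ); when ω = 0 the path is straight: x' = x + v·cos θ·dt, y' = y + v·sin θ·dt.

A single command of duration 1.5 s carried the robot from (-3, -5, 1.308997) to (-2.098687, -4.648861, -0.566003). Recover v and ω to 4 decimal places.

Δθ = -0.566003 − 1.308997 = -1.875000
ω = Δθ/dt = -1.875000/1.5 = -1.2500
R = Δx/(sin θ' − sin θ) = -0.6000
v = R·ω = -0.6000·-1.2500 = 0.7500

v = 0.7500, ω = -1.2500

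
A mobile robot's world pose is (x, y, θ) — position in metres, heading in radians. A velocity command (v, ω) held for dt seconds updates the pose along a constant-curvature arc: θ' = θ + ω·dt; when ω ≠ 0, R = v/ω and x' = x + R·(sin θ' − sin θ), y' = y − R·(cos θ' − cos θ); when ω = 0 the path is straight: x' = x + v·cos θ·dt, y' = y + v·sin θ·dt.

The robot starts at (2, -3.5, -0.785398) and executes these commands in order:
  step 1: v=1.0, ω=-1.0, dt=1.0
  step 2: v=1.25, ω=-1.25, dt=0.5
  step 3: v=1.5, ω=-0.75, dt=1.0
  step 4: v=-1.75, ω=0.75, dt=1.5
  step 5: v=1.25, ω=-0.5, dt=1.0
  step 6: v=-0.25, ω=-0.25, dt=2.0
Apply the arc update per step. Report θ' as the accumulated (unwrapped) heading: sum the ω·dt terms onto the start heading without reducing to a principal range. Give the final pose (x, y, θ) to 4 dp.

step 1: θ'=-1.7854 (R=-1.0000) → pose (2.2700, -4.4201, -1.7854)
step 2: θ'=-2.4104 (R=-1.0000) → pose (1.9607, -4.9515, -2.4104)
step 3: θ'=-3.1604 (R=-2.0000) → pose (0.5875, -5.4624, -3.1604)
step 4: θ'=-2.0354 (R=-2.3333) → pose (2.7174, -4.1749, -2.0354)
step 5: θ'=-2.5354 (R=-2.5000) → pose (1.9068, -5.1093, -2.5354)
step 6: θ'=-3.0354 (R=1.0000) → pose (2.3705, -4.9368, -3.0354)

(2.3705, -4.9368, -3.0354)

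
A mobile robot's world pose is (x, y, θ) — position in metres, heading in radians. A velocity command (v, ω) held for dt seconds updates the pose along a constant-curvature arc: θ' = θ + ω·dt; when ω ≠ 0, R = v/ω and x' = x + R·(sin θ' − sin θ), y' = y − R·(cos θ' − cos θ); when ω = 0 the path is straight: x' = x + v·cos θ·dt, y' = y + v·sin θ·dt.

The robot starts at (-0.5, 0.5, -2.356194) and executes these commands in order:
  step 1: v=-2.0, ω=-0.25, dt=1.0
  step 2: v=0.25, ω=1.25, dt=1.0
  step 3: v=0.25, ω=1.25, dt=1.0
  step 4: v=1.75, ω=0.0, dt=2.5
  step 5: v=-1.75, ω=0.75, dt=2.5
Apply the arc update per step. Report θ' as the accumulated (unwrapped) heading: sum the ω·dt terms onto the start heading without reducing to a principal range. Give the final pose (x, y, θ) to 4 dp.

step 1: θ'=-2.6062 (R=8.0000) → pose (1.0754, 1.7237, -2.6062)
step 2: θ'=-1.3562 (R=0.2000) → pose (0.9820, 1.5091, -1.3562)
step 3: θ'=-0.1062 (R=0.2000) → pose (1.1562, 1.3528, -0.1062)
step 4: θ'=-0.1062 (straight) → pose (5.5066, 0.8891, -0.1062)
step 5: θ'=1.7688 (R=-2.3333) → pose (2.9715, -1.8901, 1.7688)

(2.9715, -1.8901, 1.7688)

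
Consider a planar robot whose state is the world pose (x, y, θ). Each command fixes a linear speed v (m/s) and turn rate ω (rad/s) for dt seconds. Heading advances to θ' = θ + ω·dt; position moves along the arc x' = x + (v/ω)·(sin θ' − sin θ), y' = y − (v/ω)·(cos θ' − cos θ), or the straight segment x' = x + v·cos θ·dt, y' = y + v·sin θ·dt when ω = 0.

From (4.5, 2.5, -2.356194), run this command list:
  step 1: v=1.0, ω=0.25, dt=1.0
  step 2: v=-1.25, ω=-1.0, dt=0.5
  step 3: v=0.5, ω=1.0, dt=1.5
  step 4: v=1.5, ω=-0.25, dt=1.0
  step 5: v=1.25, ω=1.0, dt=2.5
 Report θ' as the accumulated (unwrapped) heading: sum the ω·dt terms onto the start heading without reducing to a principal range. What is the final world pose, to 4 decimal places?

(6.9911, -0.1665, 1.1438)

step 1: θ'=-2.1062 (R=4.0000) → pose (3.8882, 1.7123, -2.1062)
step 2: θ'=-2.6062 (R=1.2500) → pose (4.3255, 2.1497, -2.6062)
step 3: θ'=-1.1062 (R=0.5000) → pose (4.1336, 1.4956, -1.1062)
step 4: θ'=-1.3562 (R=-6.0000) → pose (4.6320, 0.0849, -1.3562)
step 5: θ'=1.1438 (R=1.2500) → pose (6.9911, -0.1665, 1.1438)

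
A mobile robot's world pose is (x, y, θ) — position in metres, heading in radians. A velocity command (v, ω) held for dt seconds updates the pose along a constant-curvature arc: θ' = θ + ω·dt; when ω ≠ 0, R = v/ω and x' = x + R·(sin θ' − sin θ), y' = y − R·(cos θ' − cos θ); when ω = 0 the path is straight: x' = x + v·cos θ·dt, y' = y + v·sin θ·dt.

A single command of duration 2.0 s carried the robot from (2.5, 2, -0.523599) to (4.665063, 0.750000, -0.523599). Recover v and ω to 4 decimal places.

Δθ = -0.523599 − -0.523599 = 0.000000
ω = Δθ/dt = 0.000000/2.0 = 0.0000
ω = 0 → v = (Δx·cos θ + Δy·sin θ)/dt = 1.2500

v = 1.2500, ω = 0.0000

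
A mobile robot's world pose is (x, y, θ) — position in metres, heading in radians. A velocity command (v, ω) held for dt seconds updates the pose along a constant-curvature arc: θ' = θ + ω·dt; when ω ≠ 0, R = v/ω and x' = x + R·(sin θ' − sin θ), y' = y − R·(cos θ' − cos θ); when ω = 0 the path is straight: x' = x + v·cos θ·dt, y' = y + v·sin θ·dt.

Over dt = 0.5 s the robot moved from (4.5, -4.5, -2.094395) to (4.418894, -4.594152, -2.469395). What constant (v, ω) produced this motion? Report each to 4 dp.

v = 0.2500, ω = -0.7500

Δθ = -2.469395 − -2.094395 = -0.375000
ω = Δθ/dt = -0.375000/0.5 = -0.7500
R = −Δy/(cos θ' − cos θ) = -0.3333
v = R·ω = -0.3333·-0.7500 = 0.2500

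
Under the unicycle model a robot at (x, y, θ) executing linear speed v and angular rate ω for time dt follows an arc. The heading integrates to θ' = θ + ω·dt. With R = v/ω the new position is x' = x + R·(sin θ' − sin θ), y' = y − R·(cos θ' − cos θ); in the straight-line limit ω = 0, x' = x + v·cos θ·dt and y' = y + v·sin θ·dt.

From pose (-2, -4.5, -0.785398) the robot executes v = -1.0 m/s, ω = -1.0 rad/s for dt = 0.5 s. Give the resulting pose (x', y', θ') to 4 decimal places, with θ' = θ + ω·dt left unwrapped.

θ' = -0.7854 + -1.0·0.5 = -1.2854
R = v/ω = -1.0/-1.0 = 1.0000
x' = -2 + 1.0000·(sin -1.2854 − sin -0.7854) = -2.2524
y' = -4.5 − 1.0000·(cos -1.2854 − cos -0.7854) = -4.0744

(-2.2524, -4.0744, -1.2854)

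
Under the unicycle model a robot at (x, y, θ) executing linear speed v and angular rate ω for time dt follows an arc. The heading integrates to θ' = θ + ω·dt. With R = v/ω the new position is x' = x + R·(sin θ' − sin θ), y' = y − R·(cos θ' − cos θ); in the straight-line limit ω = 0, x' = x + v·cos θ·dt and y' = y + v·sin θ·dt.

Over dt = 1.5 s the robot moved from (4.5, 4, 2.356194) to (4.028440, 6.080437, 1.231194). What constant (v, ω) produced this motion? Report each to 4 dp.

v = 1.5000, ω = -0.7500

Δθ = 1.231194 − 2.356194 = -1.125000
ω = Δθ/dt = -1.125000/1.5 = -0.7500
R = −Δy/(cos θ' − cos θ) = -2.0000
v = R·ω = -2.0000·-0.7500 = 1.5000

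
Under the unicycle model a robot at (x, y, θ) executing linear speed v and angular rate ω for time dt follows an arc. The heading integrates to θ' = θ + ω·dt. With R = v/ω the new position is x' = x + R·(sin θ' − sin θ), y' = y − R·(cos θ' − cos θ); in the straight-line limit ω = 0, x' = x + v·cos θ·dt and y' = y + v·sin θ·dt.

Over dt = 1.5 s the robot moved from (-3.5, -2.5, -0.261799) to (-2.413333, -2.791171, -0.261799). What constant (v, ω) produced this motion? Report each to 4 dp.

Δθ = -0.261799 − -0.261799 = 0.000000
ω = Δθ/dt = 0.000000/1.5 = 0.0000
ω = 0 → v = (Δx·cos θ + Δy·sin θ)/dt = 0.7500

v = 0.7500, ω = 0.0000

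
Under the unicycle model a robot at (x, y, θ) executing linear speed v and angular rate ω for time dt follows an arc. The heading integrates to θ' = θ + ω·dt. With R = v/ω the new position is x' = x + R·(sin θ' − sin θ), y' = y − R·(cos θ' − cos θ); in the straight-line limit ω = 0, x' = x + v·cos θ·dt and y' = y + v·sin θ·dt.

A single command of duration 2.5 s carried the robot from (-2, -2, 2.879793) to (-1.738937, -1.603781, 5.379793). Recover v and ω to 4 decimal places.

Δθ = 5.379793 − 2.879793 = 2.500000
ω = Δθ/dt = 2.500000/2.5 = 1.0000
R = −Δy/(cos θ' − cos θ) = -0.2500
v = R·ω = -0.2500·1.0000 = -0.2500

v = -0.2500, ω = 1.0000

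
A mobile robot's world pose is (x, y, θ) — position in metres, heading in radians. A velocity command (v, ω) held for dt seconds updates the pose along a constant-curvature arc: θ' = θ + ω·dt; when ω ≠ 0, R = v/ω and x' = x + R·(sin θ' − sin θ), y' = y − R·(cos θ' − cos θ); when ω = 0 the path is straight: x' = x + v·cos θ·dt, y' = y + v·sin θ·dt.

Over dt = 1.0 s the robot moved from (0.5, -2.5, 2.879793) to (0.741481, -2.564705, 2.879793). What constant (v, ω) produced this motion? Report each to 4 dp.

Δθ = 2.879793 − 2.879793 = 0.000000
ω = Δθ/dt = 0.000000/1.0 = 0.0000
ω = 0 → v = (Δx·cos θ + Δy·sin θ)/dt = -0.2500

v = -0.2500, ω = 0.0000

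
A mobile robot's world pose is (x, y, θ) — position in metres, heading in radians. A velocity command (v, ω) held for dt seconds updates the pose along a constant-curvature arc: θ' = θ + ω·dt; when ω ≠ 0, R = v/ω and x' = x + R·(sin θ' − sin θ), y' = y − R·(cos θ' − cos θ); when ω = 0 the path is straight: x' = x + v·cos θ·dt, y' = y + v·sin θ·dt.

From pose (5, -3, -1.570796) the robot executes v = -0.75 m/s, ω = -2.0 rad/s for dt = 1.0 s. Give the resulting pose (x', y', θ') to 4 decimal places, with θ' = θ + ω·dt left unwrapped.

θ' = -1.5708 + -2.0·1.0 = -3.5708
R = v/ω = -0.75/-2.0 = 0.3750
x' = 5 + 0.3750·(sin -3.5708 − sin -1.5708) = 5.5311
y' = -3 − 0.3750·(cos -3.5708 − cos -1.5708) = -2.6590

(5.5311, -2.6590, -3.5708)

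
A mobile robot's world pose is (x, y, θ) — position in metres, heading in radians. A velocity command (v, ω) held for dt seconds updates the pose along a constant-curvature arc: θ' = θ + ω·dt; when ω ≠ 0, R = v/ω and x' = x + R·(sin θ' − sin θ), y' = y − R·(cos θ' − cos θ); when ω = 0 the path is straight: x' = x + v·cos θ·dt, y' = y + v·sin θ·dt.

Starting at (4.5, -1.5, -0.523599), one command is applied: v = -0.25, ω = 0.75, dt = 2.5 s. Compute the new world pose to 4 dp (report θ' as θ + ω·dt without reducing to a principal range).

θ' = -0.5236 + 0.75·2.5 = 1.3514
R = v/ω = -0.25/0.75 = -0.3333
x' = 4.5 + -0.3333·(sin 1.3514 − sin -0.5236) = 4.0080
y' = -1.5 − -0.3333·(cos 1.3514 − cos -0.5236) = -1.7161

(4.0080, -1.7161, 1.3514)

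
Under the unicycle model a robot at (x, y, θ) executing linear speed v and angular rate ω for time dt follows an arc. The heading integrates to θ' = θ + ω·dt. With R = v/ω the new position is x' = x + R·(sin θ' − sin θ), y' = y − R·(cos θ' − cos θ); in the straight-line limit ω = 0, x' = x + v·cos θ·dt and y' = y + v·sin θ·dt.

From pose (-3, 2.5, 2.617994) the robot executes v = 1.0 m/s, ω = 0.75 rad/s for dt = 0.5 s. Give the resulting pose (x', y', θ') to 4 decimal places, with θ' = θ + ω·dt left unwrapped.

(-3.4693, 2.6639, 2.9930)

θ' = 2.6180 + 0.75·0.5 = 2.9930
R = v/ω = 1.0/0.75 = 1.3333
x' = -3 + 1.3333·(sin 2.9930 − sin 2.6180) = -3.4693
y' = 2.5 − 1.3333·(cos 2.9930 − cos 2.6180) = 2.6639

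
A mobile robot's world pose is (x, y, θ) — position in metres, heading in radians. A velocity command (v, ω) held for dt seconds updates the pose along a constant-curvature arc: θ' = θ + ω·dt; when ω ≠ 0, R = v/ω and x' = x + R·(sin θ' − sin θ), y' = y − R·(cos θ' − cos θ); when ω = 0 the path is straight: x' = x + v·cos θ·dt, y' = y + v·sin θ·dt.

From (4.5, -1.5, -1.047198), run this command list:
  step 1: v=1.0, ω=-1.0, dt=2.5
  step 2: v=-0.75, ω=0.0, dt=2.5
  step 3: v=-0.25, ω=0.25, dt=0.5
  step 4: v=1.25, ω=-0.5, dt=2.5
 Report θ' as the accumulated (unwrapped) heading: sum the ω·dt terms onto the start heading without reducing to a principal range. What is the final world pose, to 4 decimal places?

(3.2743, -1.3989, -4.6722)

step 1: θ'=-3.5472 (R=-1.0000) → pose (3.2394, -2.9189, -3.5472)
step 2: θ'=-3.5472 (straight) → pose (4.9623, -3.6587, -3.5472)
step 3: θ'=-3.4222 (R=-1.0000) → pose (5.0799, -3.7007, -3.4222)
step 4: θ'=-4.6722 (R=-2.5000) → pose (3.2743, -1.3989, -4.6722)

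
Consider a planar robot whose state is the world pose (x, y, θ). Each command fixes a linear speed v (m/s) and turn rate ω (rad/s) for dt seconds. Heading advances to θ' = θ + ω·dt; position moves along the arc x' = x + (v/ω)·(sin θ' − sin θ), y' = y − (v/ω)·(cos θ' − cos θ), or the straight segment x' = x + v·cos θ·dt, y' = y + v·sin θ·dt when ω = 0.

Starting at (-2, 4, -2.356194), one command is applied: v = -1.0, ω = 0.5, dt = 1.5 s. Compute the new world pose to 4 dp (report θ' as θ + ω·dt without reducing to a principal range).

θ' = -2.3562 + 0.5·1.5 = -1.6062
R = v/ω = -1.0/0.5 = -2.0000
x' = -2 + -2.0000·(sin -1.6062 − sin -2.3562) = -1.4155
y' = 4 − -2.0000·(cos -1.6062 − cos -2.3562) = 5.3434

(-1.4155, 5.3434, -1.6062)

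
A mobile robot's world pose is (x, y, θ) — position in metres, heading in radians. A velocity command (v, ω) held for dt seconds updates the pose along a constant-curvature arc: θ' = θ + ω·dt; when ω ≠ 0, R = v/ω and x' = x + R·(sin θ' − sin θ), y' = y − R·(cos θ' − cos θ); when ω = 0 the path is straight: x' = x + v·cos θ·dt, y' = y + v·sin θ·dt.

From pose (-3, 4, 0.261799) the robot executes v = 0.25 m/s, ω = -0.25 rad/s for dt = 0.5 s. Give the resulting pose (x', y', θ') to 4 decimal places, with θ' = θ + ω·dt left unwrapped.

(-2.8776, 4.0247, 0.1368)

θ' = 0.2618 + -0.25·0.5 = 0.1368
R = v/ω = 0.25/-0.25 = -1.0000
x' = -3 + -1.0000·(sin 0.1368 − sin 0.2618) = -2.8776
y' = 4 − -1.0000·(cos 0.1368 − cos 0.2618) = 4.0247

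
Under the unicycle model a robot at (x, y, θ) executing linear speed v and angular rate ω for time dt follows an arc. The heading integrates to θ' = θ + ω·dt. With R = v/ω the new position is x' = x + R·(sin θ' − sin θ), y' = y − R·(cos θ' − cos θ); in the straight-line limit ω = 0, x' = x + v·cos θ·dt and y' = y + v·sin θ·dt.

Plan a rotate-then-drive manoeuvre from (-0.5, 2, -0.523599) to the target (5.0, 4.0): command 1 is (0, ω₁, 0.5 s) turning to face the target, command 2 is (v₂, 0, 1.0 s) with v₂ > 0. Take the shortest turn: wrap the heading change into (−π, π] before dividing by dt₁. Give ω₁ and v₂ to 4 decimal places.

heading to target = atan2(4−2, 5−-0.5) = 0.3488
Δθ = wrap(0.3488 − -0.5236) = 0.8724; ω₁ = Δθ/dt₁ = 1.7447
distance = √((5−-0.5)² + (4−2)²) = 5.8523; v₂ = distance/dt₂ = 5.8523

ω₁ = 1.7447, v₂ = 5.8523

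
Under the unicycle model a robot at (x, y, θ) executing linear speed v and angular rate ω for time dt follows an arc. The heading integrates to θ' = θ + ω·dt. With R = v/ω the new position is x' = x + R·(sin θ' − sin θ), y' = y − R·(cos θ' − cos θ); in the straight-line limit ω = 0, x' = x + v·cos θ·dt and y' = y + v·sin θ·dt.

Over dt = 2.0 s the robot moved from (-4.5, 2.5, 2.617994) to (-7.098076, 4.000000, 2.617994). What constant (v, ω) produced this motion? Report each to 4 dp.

v = 1.5000, ω = 0.0000

Δθ = 2.617994 − 2.617994 = 0.000000
ω = Δθ/dt = 0.000000/2.0 = 0.0000
ω = 0 → v = (Δx·cos θ + Δy·sin θ)/dt = 1.5000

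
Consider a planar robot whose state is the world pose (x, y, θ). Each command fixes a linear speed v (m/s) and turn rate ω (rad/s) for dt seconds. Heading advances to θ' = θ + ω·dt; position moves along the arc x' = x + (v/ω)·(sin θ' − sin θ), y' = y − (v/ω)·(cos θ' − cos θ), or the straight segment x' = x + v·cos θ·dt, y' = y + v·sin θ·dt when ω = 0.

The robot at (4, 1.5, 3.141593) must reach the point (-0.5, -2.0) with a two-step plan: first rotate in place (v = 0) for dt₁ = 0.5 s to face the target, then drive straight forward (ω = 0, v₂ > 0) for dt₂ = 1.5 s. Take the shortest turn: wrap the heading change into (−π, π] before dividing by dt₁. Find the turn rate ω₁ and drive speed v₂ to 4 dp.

heading to target = atan2(-2−1.5, -0.5−4) = -2.4805
Δθ = wrap(-2.4805 − 3.1416) = 0.6610; ω₁ = Δθ/dt₁ = 1.3221
distance = √((-0.5−4)² + (-2−1.5)²) = 5.7009; v₂ = distance/dt₂ = 3.8006

ω₁ = 1.3221, v₂ = 3.8006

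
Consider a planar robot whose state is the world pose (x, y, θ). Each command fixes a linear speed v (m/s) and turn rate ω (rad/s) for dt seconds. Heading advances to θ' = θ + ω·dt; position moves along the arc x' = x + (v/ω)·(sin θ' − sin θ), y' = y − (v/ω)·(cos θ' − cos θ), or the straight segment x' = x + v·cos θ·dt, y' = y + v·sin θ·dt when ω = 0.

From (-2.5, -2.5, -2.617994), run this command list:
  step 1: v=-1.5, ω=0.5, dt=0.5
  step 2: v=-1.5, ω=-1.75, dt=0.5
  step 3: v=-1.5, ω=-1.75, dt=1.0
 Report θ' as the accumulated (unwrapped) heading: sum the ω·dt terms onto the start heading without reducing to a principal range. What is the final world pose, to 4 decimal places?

(-0.4813, -2.8987, -4.9930)

step 1: θ'=-2.3680 (R=-3.0000) → pose (-1.9039, -2.0481, -2.3680)
step 2: θ'=-3.2430 (R=0.8571) → pose (-1.2182, -1.8086, -3.2430)
step 3: θ'=-4.9930 (R=0.8571) → pose (-0.4813, -2.8987, -4.9930)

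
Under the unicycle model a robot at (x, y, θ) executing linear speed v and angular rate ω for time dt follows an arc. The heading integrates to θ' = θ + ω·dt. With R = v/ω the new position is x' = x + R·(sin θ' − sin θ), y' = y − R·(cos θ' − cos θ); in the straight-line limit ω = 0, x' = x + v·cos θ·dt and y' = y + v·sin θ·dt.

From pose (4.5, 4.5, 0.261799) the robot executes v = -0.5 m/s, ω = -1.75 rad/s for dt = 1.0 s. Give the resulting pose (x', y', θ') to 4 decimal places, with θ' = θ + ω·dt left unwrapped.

(4.1413, 4.7524, -1.4882)

θ' = 0.2618 + -1.75·1.0 = -1.4882
R = v/ω = -0.5/-1.75 = 0.2857
x' = 4.5 + 0.2857·(sin -1.4882 − sin 0.2618) = 4.1413
y' = 4.5 − 0.2857·(cos -1.4882 − cos 0.2618) = 4.7524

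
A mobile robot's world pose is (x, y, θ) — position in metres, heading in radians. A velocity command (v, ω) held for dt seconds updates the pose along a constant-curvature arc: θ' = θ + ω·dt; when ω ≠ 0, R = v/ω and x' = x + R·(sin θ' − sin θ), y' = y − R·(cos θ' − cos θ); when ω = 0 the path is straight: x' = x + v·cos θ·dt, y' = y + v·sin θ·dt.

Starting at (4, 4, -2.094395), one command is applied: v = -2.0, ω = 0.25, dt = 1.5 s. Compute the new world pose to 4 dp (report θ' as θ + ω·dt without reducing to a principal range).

θ' = -2.0944 + 0.25·1.5 = -1.7194
R = v/ω = -2.0/0.25 = -8.0000
x' = 4 + -8.0000·(sin -1.7194 − sin -2.0944) = 4.9836
y' = 4 − -8.0000·(cos -1.7194 − cos -2.0944) = 6.8156

(4.9836, 6.8156, -1.7194)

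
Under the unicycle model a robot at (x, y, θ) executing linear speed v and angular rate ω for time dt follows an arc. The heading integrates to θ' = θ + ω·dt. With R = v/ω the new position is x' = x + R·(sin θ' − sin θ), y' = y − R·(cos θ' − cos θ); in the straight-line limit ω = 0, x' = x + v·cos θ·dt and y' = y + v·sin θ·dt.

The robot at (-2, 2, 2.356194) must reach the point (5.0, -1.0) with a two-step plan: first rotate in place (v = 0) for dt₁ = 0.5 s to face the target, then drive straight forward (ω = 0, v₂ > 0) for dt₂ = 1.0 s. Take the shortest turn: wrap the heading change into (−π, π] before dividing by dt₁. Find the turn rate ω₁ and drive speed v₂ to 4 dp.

heading to target = atan2(-1−2, 5−-2) = -0.4049
Δθ = wrap(-0.4049 − 2.3562) = -2.7611; ω₁ = Δθ/dt₁ = -5.5222
distance = √((5−-2)² + (-1−2)²) = 7.6158; v₂ = distance/dt₂ = 7.6158

ω₁ = -5.5222, v₂ = 7.6158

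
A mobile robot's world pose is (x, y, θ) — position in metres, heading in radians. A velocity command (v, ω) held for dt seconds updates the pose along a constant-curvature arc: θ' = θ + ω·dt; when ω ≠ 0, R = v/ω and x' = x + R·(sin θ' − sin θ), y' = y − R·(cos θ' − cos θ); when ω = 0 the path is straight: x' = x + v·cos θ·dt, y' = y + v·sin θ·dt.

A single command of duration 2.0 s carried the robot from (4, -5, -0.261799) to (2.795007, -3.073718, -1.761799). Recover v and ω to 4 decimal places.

v = -1.2500, ω = -0.7500

Δθ = -1.761799 − -0.261799 = -1.500000
ω = Δθ/dt = -1.500000/2.0 = -0.7500
R = −Δy/(cos θ' − cos θ) = 1.6667
v = R·ω = 1.6667·-0.7500 = -1.2500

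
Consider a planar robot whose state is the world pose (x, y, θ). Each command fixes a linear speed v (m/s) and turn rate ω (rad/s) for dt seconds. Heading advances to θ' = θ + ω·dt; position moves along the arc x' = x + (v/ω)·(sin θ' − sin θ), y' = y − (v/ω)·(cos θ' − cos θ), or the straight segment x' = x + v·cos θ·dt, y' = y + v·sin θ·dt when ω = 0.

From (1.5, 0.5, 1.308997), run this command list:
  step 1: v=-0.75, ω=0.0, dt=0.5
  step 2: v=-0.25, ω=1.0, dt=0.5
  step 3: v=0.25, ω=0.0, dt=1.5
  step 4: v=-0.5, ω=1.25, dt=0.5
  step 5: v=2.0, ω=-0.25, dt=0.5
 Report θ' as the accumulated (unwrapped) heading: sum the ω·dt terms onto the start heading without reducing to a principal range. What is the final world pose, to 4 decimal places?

step 1: θ'=1.3090 (straight) → pose (1.4029, 0.1378, 1.3090)
step 2: θ'=1.8090 (R=-0.2500) → pose (1.4015, 0.0141, 1.8090)
step 3: θ'=1.8090 (straight) → pose (1.3130, 0.3785, 1.8090)
step 4: θ'=2.4340 (R=-0.4000) → pose (1.4417, 0.1689, 2.4340)
step 5: θ'=2.3090 (R=-8.0000) → pose (0.7243, 0.8647, 2.3090)

(0.7243, 0.8647, 2.3090)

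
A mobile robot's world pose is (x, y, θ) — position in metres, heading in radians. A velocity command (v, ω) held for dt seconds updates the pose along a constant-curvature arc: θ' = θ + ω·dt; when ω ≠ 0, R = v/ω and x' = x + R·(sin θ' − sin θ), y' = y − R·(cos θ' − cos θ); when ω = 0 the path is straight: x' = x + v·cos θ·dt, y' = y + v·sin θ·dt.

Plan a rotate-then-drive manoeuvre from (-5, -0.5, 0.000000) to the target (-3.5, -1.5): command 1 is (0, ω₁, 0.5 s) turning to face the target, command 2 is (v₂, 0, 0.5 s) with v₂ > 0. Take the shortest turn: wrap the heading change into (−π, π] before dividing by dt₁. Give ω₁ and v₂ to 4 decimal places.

heading to target = atan2(-1.5−-0.5, -3.5−-5) = -0.5880
Δθ = wrap(-0.5880 − 0.0000) = -0.5880; ω₁ = Δθ/dt₁ = -1.1760
distance = √((-3.5−-5)² + (-1.5−-0.5)²) = 1.8028; v₂ = distance/dt₂ = 3.6056

ω₁ = -1.1760, v₂ = 3.6056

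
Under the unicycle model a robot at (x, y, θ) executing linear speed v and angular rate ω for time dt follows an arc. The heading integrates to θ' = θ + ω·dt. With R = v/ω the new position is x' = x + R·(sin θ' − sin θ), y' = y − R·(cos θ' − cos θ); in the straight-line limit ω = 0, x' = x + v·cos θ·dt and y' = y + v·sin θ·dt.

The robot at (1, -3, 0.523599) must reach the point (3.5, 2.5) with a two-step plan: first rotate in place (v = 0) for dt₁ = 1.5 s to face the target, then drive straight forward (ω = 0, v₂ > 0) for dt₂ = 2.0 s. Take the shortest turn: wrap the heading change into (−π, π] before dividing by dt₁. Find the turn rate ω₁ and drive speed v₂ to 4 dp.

ω₁ = 0.4137, v₂ = 3.0208

heading to target = atan2(2.5−-3, 3.5−1) = 1.1442
Δθ = wrap(1.1442 − 0.5236) = 0.6206; ω₁ = Δθ/dt₁ = 0.4137
distance = √((3.5−1)² + (2.5−-3)²) = 6.0415; v₂ = distance/dt₂ = 3.0208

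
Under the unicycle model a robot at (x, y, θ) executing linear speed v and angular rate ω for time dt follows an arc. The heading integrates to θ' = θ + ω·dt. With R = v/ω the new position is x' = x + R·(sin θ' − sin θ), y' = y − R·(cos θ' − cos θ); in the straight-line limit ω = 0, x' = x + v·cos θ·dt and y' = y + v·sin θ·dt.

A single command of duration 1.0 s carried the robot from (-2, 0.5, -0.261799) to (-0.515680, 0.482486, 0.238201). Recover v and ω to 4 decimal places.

v = 1.5000, ω = 0.5000

Δθ = 0.238201 − -0.261799 = 0.500000
ω = Δθ/dt = 0.500000/1.0 = 0.5000
R = Δx/(sin θ' − sin θ) = 3.0000
v = R·ω = 3.0000·0.5000 = 1.5000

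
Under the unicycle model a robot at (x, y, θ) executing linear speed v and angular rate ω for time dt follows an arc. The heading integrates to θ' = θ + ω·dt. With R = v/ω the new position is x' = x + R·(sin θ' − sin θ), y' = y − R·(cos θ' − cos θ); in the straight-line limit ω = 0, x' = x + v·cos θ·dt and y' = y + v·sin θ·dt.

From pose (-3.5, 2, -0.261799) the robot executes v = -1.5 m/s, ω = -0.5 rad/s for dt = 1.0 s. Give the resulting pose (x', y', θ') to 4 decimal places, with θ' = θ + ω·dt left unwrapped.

θ' = -0.2618 + -0.5·1.0 = -0.7618
R = v/ω = -1.5/-0.5 = 3.0000
x' = -3.5 + 3.0000·(sin -0.7618 − sin -0.2618) = -4.7942
y' = 2 − 3.0000·(cos -0.7618 − cos -0.2618) = 2.7270

(-4.7942, 2.7270, -0.7618)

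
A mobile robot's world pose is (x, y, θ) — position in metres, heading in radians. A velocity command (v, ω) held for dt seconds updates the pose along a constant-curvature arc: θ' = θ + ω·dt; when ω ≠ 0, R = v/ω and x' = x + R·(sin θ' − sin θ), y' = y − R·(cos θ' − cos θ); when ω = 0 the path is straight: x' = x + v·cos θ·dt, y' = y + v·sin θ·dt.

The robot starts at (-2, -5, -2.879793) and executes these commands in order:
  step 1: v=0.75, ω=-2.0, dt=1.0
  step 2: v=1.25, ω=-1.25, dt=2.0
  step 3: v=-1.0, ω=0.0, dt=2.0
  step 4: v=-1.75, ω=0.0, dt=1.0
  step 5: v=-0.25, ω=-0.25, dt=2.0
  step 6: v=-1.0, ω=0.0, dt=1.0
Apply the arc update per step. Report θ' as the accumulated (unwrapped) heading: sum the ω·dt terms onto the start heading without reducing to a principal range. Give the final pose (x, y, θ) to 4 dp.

(-2.3876, 0.5330, -7.8798)

step 1: θ'=-4.8798 (R=-0.3750) → pose (-2.4668, -4.5753, -4.8798)
step 2: θ'=-7.3798 (R=-1.0000) → pose (-0.5911, -4.2853, -7.3798)
step 3: θ'=-7.3798 (straight) → pose (-1.5044, -2.5060, -7.3798)
step 4: θ'=-7.3798 (straight) → pose (-2.3034, -0.9491, -7.3798)
step 5: θ'=-7.8798 (R=1.0000) → pose (-2.4134, -0.4666, -7.8798)
step 6: θ'=-7.8798 (straight) → pose (-2.3876, 0.5330, -7.8798)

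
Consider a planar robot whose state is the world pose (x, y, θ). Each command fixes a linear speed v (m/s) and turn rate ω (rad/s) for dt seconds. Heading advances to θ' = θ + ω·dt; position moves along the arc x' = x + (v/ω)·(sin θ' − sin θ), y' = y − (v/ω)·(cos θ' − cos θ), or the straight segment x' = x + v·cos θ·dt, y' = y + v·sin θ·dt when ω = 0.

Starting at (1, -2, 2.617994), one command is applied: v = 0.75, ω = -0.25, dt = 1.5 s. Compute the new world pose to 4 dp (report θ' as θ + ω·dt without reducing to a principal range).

θ' = 2.6180 + -0.25·1.5 = 2.2430
R = v/ω = 0.75/-0.25 = -3.0000
x' = 1 + -3.0000·(sin 2.2430 − sin 2.6180) = 0.1526
y' = -2 − -3.0000·(cos 2.2430 − cos 2.6180) = -1.2700

(0.1526, -1.2700, 2.2430)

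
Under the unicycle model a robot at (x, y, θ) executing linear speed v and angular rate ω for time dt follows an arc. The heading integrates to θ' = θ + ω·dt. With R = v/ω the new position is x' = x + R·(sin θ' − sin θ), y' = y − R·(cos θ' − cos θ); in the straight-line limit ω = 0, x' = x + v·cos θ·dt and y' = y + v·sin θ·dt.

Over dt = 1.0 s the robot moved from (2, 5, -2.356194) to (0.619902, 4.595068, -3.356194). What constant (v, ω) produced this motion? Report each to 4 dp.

v = 1.5000, ω = -1.0000

Δθ = -3.356194 − -2.356194 = -1.000000
ω = Δθ/dt = -1.000000/1.0 = -1.0000
R = Δx/(sin θ' − sin θ) = -1.5000
v = R·ω = -1.5000·-1.0000 = 1.5000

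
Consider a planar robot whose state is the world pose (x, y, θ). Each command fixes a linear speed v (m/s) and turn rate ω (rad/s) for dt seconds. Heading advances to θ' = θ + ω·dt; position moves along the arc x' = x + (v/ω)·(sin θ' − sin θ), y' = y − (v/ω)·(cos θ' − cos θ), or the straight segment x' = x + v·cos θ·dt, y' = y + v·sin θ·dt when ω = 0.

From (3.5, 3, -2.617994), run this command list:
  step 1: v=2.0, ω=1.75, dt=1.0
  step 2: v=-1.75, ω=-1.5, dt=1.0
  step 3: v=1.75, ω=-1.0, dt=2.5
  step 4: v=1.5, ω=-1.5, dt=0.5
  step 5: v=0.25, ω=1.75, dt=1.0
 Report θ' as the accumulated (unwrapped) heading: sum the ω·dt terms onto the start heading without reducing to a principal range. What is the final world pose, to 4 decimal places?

(0.7002, 5.2345, -3.8680)

step 1: θ'=-0.8680 (R=1.1429) → pose (3.1994, 1.2716, -0.8680)
step 2: θ'=-2.3680 (R=1.1667) → pose (3.2744, 2.8603, -2.3680)
step 3: θ'=-4.8680 (R=-1.7500) → pose (0.3228, 4.3834, -4.8680)
step 4: θ'=-5.6180 (R=-1.0000) → pose (0.6935, 5.0153, -5.6180)
step 5: θ'=-3.8680 (R=0.1429) → pose (0.7002, 5.2345, -3.8680)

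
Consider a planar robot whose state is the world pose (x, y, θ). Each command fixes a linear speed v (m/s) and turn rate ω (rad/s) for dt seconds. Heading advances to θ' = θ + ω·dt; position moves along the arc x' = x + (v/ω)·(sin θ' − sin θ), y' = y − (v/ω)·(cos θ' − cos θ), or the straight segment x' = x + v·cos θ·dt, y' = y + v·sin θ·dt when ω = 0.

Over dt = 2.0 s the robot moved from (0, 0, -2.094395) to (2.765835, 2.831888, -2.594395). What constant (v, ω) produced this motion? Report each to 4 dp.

v = -2.0000, ω = -0.2500

Δθ = -2.594395 − -2.094395 = -0.500000
ω = Δθ/dt = -0.500000/2.0 = -0.2500
R = −Δy/(cos θ' − cos θ) = 8.0000
v = R·ω = 8.0000·-0.2500 = -2.0000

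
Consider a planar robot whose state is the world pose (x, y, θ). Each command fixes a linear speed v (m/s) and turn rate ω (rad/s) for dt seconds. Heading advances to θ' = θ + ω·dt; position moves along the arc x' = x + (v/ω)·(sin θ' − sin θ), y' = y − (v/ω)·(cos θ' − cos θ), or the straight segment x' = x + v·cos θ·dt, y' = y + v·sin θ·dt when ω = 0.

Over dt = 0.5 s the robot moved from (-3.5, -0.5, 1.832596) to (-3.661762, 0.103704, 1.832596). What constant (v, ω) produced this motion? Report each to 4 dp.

Δθ = 1.832596 − 1.832596 = 0.000000
ω = Δθ/dt = 0.000000/0.5 = 0.0000
ω = 0 → v = (Δx·cos θ + Δy·sin θ)/dt = 1.2500

v = 1.2500, ω = 0.0000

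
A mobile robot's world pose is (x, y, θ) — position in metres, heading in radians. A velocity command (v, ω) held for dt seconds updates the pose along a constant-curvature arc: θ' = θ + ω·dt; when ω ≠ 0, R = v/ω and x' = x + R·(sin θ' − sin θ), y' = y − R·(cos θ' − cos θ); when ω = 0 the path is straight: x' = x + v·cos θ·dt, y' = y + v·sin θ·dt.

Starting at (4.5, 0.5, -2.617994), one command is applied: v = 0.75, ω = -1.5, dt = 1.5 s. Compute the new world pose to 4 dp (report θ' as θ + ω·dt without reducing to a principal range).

(3.7560, 1.0105, -4.8680)

θ' = -2.6180 + -1.5·1.5 = -4.8680
R = v/ω = 0.75/-1.5 = -0.5000
x' = 4.5 + -0.5000·(sin -4.8680 − sin -2.6180) = 3.7560
y' = 0.5 − -0.5000·(cos -4.8680 − cos -2.6180) = 1.0105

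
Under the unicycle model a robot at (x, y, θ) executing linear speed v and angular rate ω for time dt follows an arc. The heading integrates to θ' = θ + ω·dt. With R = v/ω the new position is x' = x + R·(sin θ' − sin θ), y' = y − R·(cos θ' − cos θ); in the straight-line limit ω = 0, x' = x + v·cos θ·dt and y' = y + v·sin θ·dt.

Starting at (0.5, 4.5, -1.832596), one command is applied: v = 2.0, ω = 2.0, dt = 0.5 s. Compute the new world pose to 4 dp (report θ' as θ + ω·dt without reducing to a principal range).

(0.7262, 3.5682, -0.8326)

θ' = -1.8326 + 2.0·0.5 = -0.8326
R = v/ω = 2.0/2.0 = 1.0000
x' = 0.5 + 1.0000·(sin -0.8326 − sin -1.8326) = 0.7262
y' = 4.5 − 1.0000·(cos -0.8326 − cos -1.8326) = 3.5682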